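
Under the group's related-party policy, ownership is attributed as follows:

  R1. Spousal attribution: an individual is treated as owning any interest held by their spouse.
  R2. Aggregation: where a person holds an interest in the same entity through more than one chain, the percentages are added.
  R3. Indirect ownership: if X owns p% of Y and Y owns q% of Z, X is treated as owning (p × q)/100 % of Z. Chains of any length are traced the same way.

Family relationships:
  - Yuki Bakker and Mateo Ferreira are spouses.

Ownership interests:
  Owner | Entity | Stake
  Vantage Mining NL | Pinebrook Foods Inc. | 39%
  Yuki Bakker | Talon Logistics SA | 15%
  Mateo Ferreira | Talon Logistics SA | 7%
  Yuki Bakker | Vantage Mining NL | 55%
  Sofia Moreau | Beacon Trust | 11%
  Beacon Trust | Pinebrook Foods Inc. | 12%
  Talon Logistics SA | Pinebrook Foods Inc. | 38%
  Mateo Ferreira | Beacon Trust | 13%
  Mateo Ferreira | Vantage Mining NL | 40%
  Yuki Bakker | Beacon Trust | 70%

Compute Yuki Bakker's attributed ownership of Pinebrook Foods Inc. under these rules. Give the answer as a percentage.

55.37%

By spousal attribution (R1), Yuki Bakker is treated as also owning Mateo Ferreira's interest in Vantage Mining NL, giving 55% + 40% = 95%.
By spousal attribution (R1), Yuki Bakker is treated as also owning Mateo Ferreira's interest in Talon Logistics SA, giving 15% + 7% = 22%.
By spousal attribution (R1), Yuki Bakker is treated as also owning Mateo Ferreira's interest in Beacon Trust, giving 70% + 13% = 83%.
Chain via Vantage Mining NL (R3): 95% × 39% = 37.05% of Pinebrook Foods Inc.
Chain via Talon Logistics SA (R3): 22% × 38% = 8.36% of Pinebrook Foods Inc.
Chain via Beacon Trust (R3): 83% × 12% = 9.96% of Pinebrook Foods Inc.
Aggregating (R2): 37.05% + 8.36% + 9.96% = 55.37%.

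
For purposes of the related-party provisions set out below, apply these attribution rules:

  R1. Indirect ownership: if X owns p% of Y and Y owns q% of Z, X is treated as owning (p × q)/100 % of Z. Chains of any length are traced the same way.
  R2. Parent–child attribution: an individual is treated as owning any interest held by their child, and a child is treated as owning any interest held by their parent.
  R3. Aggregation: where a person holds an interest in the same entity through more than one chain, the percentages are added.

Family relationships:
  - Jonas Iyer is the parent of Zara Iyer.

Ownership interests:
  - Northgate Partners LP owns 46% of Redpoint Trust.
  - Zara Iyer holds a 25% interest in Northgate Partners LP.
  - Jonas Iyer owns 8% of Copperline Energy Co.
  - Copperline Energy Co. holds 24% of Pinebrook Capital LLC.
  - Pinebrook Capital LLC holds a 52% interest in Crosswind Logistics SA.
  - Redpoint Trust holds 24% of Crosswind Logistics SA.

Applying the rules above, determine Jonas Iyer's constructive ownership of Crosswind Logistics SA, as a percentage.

By parent–child attribution (R2), Jonas Iyer is treated as owning Zara Iyer's 25% interest in Northgate Partners LP.
Chain via Copperline Energy Co. → Pinebrook Capital LLC (R1): 8% × 24% × 52% = 0.9984% of Crosswind Logistics SA.
Chain via Northgate Partners LP → Redpoint Trust (R1): 25% × 46% × 24% = 2.76% of Crosswind Logistics SA.
Aggregating (R3): 0.9984% + 2.76% = 3.7584%.

3.7584%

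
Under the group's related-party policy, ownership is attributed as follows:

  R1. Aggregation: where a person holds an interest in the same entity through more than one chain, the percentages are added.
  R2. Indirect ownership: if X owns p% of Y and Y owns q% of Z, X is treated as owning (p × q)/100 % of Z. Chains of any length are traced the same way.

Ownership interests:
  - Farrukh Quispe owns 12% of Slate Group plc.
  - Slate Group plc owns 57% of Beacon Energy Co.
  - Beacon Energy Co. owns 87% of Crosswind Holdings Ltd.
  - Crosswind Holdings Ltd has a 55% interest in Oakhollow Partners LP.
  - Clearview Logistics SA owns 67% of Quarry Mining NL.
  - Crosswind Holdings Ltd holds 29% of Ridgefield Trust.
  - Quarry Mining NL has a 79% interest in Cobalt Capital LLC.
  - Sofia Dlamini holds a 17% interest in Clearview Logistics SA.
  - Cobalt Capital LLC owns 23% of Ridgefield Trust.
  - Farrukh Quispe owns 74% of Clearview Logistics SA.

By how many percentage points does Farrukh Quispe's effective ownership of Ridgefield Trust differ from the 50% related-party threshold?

39.265582

Chain via Clearview Logistics SA → Quarry Mining NL → Cobalt Capital LLC (R2): 74% × 67% × 79% × 23% = 9.008686% of Ridgefield Trust.
Chain via Slate Group plc → Beacon Energy Co. → Crosswind Holdings Ltd (R2): 12% × 57% × 87% × 29% = 1.725732% of Ridgefield Trust.
Aggregating (R1): 9.008686% + 1.725732% = 10.734418%.
10.734418% falls short of the 50% threshold by 39.265582 percentage points.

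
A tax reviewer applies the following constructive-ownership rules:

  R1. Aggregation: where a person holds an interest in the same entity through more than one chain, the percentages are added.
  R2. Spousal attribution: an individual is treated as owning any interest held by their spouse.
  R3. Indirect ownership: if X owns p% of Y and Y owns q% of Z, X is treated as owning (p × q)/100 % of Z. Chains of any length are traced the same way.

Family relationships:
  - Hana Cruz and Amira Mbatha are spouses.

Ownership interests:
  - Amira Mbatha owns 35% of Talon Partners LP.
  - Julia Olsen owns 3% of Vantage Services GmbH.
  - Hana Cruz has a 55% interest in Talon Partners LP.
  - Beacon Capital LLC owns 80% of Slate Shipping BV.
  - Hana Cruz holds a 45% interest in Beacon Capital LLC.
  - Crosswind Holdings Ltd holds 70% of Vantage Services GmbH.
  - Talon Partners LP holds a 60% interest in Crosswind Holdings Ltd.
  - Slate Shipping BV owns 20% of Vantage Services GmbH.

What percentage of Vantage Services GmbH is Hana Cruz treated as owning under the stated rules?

45%

By spousal attribution (R2), Hana Cruz is treated as also owning Amira Mbatha's interest in Talon Partners LP, giving 55% + 35% = 90%.
Chain via Talon Partners LP → Crosswind Holdings Ltd (R3): 90% × 60% × 70% = 37.8% of Vantage Services GmbH.
Chain via Beacon Capital LLC → Slate Shipping BV (R3): 45% × 80% × 20% = 7.2% of Vantage Services GmbH.
Aggregating (R1): 37.8% + 7.2% = 45%.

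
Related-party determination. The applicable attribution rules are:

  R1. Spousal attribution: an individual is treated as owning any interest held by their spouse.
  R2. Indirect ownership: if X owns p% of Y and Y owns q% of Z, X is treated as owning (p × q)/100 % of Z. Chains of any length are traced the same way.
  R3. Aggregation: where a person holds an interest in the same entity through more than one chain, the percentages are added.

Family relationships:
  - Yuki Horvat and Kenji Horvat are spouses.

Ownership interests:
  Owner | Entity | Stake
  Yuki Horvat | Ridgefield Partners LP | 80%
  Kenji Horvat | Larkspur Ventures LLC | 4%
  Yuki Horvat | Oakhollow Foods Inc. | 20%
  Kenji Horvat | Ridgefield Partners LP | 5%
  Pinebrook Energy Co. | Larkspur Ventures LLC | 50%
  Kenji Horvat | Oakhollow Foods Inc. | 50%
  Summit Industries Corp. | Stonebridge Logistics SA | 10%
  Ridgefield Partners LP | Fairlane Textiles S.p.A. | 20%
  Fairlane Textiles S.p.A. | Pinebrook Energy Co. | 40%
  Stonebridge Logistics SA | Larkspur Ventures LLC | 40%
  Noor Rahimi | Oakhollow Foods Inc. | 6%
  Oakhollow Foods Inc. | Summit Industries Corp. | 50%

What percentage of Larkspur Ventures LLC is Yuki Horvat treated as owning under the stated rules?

By spousal attribution (R1), Yuki Horvat is treated as also owning Kenji Horvat's interest in Oakhollow Foods Inc, giving 20% + 50% = 70%.
By spousal attribution (R1), Yuki Horvat is treated as also owning Kenji Horvat's interest in Ridgefield Partners LP, giving 80% + 5% = 85%.
By spousal attribution (R1), Yuki Horvat is treated as owning Kenji Horvat's 4% interest in Larkspur Ventures LLC.
Chain via Oakhollow Foods Inc. → Summit Industries Corp. → Stonebridge Logistics SA (R2): 70% × 50% × 10% × 40% = 1.4% of Larkspur Ventures LLC.
Chain via Ridgefield Partners LP → Fairlane Textiles S.p.A. → Pinebrook Energy Co. (R2): 85% × 20% × 40% × 50% = 3.4% of Larkspur Ventures LLC.
Direct interest in Larkspur Ventures LLC: 4%.
Aggregating (R3): 1.4% + 3.4% + 4% = 8.8%.

8.8%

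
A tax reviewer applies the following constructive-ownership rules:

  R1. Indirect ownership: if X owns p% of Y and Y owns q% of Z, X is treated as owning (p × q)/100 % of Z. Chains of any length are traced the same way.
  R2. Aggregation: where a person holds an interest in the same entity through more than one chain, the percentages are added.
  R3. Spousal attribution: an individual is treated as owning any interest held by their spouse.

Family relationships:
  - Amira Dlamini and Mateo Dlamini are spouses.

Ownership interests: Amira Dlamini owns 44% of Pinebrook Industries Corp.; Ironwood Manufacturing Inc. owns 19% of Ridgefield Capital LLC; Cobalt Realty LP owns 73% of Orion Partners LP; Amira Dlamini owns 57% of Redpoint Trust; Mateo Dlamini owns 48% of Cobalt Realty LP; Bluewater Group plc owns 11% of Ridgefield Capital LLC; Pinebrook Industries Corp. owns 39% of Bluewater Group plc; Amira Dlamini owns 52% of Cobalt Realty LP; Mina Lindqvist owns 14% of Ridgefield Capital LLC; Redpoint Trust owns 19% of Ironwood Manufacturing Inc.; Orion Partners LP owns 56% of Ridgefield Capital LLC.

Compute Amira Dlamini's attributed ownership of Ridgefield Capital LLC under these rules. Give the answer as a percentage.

By spousal attribution (R3), Amira Dlamini is treated as also owning Mateo Dlamini's interest in Cobalt Realty LP, giving 52% + 48% = 100%.
Chain via Redpoint Trust → Ironwood Manufacturing Inc. (R1): 57% × 19% × 19% = 2.0577% of Ridgefield Capital LLC.
Chain via Cobalt Realty LP → Orion Partners LP (R1): 100% × 73% × 56% = 40.88% of Ridgefield Capital LLC.
Chain via Pinebrook Industries Corp. → Bluewater Group plc (R1): 44% × 39% × 11% = 1.8876% of Ridgefield Capital LLC.
Aggregating (R2): 2.0577% + 40.88% + 1.8876% = 44.8253%.

44.8253%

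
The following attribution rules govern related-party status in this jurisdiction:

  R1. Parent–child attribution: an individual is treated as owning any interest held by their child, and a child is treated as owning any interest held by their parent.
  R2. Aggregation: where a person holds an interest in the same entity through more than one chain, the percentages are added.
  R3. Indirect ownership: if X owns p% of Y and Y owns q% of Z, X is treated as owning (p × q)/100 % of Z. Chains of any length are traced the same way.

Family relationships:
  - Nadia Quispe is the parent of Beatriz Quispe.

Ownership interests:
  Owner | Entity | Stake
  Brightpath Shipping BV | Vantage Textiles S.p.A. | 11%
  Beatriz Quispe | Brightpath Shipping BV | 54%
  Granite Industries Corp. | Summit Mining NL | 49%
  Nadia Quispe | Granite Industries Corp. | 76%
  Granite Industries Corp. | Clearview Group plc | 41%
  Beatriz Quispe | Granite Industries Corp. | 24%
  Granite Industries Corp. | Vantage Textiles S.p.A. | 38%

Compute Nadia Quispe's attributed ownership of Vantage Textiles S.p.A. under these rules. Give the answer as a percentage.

43.94%

By parent–child attribution (R1), Nadia Quispe is treated as also owning Beatriz Quispe's interest in Granite Industries Corp, giving 76% + 24% = 100%.
By parent–child attribution (R1), Nadia Quispe is treated as owning Beatriz Quispe's 54% interest in Brightpath Shipping BV.
Chain via Granite Industries Corp. (R3): 100% × 38% = 38% of Vantage Textiles S.p.A.
Chain via Brightpath Shipping BV (R3): 54% × 11% = 5.94% of Vantage Textiles S.p.A.
Aggregating (R2): 38% + 5.94% = 43.94%.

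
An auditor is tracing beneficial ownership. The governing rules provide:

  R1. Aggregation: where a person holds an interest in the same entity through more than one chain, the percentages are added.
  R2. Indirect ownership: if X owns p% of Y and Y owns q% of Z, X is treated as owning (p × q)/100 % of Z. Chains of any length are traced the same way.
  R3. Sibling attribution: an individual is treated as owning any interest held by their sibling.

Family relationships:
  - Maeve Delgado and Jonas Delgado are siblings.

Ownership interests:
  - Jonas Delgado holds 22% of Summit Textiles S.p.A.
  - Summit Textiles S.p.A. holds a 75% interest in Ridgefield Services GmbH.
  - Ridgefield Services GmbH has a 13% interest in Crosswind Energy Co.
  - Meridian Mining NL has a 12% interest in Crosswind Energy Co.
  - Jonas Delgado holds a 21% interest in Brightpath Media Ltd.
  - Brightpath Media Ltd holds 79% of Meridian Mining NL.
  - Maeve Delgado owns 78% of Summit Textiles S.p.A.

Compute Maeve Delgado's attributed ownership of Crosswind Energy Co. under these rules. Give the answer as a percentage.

By sibling attribution (R3), Maeve Delgado is treated as also owning Jonas Delgado's interest in Summit Textiles S.p.A, giving 78% + 22% = 100%.
By sibling attribution (R3), Maeve Delgado is treated as owning Jonas Delgado's 21% interest in Brightpath Media Ltd.
Chain via Summit Textiles S.p.A. → Ridgefield Services GmbH (R2): 100% × 75% × 13% = 9.75% of Crosswind Energy Co.
Chain via Brightpath Media Ltd → Meridian Mining NL (R2): 21% × 79% × 12% = 1.9908% of Crosswind Energy Co.
Aggregating (R1): 9.75% + 1.9908% = 11.7408%.

11.7408%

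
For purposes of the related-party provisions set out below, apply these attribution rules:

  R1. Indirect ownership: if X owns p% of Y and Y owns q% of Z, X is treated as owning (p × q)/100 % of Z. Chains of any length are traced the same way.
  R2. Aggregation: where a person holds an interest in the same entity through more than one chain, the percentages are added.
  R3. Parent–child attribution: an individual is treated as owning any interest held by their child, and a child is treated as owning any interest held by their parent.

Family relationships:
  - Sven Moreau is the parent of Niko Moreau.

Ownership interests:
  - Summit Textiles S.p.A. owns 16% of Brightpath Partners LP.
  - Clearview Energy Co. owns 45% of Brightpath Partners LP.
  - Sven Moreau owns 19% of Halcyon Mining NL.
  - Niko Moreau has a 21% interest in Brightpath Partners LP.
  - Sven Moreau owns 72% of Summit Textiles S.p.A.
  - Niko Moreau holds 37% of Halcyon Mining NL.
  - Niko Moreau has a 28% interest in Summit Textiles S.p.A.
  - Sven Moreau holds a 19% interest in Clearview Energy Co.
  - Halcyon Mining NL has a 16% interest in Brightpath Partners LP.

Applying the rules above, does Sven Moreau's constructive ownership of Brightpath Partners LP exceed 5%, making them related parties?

Yes

By parent–child attribution (R3), Sven Moreau is treated as also owning Niko Moreau's interest in Halcyon Mining NL, giving 19% + 37% = 56%.
By parent–child attribution (R3), Sven Moreau is treated as also owning Niko Moreau's interest in Summit Textiles S.p.A, giving 72% + 28% = 100%.
By parent–child attribution (R3), Sven Moreau is treated as owning Niko Moreau's 21% interest in Brightpath Partners LP.
Chain via Clearview Energy Co. (R1): 19% × 45% = 8.55% of Brightpath Partners LP.
Chain via Halcyon Mining NL (R1): 56% × 16% = 8.96% of Brightpath Partners LP.
Chain via Summit Textiles S.p.A. (R1): 100% × 16% = 16% of Brightpath Partners LP.
Direct interest in Brightpath Partners LP: 21%.
Aggregating (R2): 8.55% + 8.96% + 16% + 21% = 54.51%.
54.51% exceeds the 5% threshold, so Sven is a related party to Brightpath Partners LP.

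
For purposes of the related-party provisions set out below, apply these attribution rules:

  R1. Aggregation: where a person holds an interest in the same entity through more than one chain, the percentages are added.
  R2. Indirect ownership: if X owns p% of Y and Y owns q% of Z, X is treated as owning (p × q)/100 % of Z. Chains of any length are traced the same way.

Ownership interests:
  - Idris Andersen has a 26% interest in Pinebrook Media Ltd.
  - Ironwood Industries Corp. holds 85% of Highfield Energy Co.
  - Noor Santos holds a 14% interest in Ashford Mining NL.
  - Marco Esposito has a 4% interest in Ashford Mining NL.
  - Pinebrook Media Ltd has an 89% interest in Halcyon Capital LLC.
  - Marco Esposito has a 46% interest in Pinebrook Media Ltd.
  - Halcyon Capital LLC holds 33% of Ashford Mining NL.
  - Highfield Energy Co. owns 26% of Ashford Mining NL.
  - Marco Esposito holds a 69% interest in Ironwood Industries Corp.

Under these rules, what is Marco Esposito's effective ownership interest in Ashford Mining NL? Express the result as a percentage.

32.7592%

Chain via Pinebrook Media Ltd → Halcyon Capital LLC (R2): 46% × 89% × 33% = 13.5102% of Ashford Mining NL.
Chain via Ironwood Industries Corp. → Highfield Energy Co. (R2): 69% × 85% × 26% = 15.249% of Ashford Mining NL.
Direct interest in Ashford Mining NL: 4%.
Aggregating (R1): 13.5102% + 15.249% + 4% = 32.7592%.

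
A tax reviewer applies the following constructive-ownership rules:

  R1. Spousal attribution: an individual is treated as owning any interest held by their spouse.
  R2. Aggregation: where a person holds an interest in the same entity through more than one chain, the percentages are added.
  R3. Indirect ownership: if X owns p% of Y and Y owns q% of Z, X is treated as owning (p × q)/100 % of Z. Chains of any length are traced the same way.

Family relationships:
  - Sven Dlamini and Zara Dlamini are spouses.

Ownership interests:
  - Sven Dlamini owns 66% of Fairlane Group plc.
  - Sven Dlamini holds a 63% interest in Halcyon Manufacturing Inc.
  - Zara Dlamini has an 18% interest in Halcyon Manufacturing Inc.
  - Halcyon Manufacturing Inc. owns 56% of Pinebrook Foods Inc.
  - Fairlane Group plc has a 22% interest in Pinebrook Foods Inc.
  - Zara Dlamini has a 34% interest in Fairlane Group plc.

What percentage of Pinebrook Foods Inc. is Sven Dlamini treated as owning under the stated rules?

67.36%

By spousal attribution (R1), Sven Dlamini is treated as also owning Zara Dlamini's interest in Halcyon Manufacturing Inc, giving 63% + 18% = 81%.
By spousal attribution (R1), Sven Dlamini is treated as also owning Zara Dlamini's interest in Fairlane Group plc, giving 66% + 34% = 100%.
Chain via Halcyon Manufacturing Inc. (R3): 81% × 56% = 45.36% of Pinebrook Foods Inc.
Chain via Fairlane Group plc (R3): 100% × 22% = 22% of Pinebrook Foods Inc.
Aggregating (R2): 45.36% + 22% = 67.36%.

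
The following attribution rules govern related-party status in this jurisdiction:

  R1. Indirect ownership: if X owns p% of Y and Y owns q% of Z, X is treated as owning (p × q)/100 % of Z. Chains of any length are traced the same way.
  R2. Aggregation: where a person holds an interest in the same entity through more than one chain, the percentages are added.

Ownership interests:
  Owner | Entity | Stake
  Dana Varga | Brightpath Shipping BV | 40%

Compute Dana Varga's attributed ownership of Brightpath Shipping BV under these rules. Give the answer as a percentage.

Direct interest in Brightpath Shipping BV: 40%.

40%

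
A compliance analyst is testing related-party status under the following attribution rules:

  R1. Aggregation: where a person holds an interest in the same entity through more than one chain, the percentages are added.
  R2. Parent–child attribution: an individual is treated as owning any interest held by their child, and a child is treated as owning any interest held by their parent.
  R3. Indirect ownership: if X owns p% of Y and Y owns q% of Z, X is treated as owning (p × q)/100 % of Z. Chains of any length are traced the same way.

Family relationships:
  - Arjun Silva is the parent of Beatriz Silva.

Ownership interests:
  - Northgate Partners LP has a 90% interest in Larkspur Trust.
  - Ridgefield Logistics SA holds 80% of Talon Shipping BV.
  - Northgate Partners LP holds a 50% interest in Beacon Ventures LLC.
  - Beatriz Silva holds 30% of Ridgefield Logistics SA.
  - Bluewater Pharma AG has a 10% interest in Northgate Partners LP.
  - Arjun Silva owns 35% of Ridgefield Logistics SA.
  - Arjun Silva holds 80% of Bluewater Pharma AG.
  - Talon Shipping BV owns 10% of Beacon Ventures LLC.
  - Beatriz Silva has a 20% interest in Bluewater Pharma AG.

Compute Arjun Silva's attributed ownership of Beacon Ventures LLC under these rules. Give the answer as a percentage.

10.2%

By parent–child attribution (R2), Arjun Silva is treated as also owning Beatriz Silva's interest in Ridgefield Logistics SA, giving 35% + 30% = 65%.
By parent–child attribution (R2), Arjun Silva is treated as also owning Beatriz Silva's interest in Bluewater Pharma AG, giving 80% + 20% = 100%.
Chain via Ridgefield Logistics SA → Talon Shipping BV (R3): 65% × 80% × 10% = 5.2% of Beacon Ventures LLC.
Chain via Bluewater Pharma AG → Northgate Partners LP (R3): 100% × 10% × 50% = 5% of Beacon Ventures LLC.
Aggregating (R1): 5.2% + 5% = 10.2%.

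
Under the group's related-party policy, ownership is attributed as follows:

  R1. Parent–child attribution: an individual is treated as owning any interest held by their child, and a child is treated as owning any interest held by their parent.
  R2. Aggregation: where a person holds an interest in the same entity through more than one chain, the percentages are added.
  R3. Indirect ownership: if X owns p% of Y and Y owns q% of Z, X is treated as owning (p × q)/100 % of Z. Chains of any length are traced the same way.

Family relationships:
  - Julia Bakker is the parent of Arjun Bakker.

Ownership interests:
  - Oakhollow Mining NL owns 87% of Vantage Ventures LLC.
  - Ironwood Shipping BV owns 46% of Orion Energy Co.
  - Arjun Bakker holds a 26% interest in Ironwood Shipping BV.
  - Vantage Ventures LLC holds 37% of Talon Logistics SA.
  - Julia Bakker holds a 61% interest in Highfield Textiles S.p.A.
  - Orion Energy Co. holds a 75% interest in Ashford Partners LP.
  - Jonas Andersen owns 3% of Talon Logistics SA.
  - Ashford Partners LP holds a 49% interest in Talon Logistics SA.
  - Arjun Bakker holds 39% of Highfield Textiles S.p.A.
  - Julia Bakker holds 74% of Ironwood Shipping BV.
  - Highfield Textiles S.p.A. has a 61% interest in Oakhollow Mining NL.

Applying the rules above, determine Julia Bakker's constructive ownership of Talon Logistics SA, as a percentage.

By parent–child attribution (R1), Julia Bakker is treated as also owning Arjun Bakker's interest in Ironwood Shipping BV, giving 74% + 26% = 100%.
By parent–child attribution (R1), Julia Bakker is treated as also owning Arjun Bakker's interest in Highfield Textiles S.p.A, giving 61% + 39% = 100%.
Chain via Ironwood Shipping BV → Orion Energy Co. → Ashford Partners LP (R3): 100% × 46% × 75% × 49% = 16.905% of Talon Logistics SA.
Chain via Highfield Textiles S.p.A. → Oakhollow Mining NL → Vantage Ventures LLC (R3): 100% × 61% × 87% × 37% = 19.6359% of Talon Logistics SA.
Aggregating (R2): 16.905% + 19.6359% = 36.5409%.

36.5409%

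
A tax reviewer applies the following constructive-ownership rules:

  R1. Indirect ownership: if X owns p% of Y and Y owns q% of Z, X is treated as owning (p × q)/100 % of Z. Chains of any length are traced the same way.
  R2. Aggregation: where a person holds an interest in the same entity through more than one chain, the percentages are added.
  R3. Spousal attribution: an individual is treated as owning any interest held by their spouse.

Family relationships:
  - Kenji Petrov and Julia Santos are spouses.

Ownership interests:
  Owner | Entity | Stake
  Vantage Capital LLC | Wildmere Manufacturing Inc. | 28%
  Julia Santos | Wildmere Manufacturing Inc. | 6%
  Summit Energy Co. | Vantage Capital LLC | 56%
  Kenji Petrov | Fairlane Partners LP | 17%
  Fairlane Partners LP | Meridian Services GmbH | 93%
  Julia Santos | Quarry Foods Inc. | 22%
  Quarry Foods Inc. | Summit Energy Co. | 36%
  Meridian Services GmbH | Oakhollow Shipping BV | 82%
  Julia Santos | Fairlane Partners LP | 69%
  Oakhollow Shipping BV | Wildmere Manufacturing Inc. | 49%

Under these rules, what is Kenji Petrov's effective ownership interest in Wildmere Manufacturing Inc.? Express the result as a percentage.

39.37782%

By spousal attribution (R3), Kenji Petrov is treated as also owning Julia Santos's interest in Fairlane Partners LP, giving 17% + 69% = 86%.
By spousal attribution (R3), Kenji Petrov is treated as owning Julia Santos's 22% interest in Quarry Foods Inc.
By spousal attribution (R3), Kenji Petrov is treated as owning Julia Santos's 6% interest in Wildmere Manufacturing Inc.
Chain via Fairlane Partners LP → Meridian Services GmbH → Oakhollow Shipping BV (R1): 86% × 93% × 82% × 49% = 32.135964% of Wildmere Manufacturing Inc.
Chain via Quarry Foods Inc. → Summit Energy Co. → Vantage Capital LLC (R1): 22% × 36% × 56% × 28% = 1.241856% of Wildmere Manufacturing Inc.
Direct interest in Wildmere Manufacturing Inc: 6%.
Aggregating (R2): 32.135964% + 1.241856% + 6% = 39.37782%.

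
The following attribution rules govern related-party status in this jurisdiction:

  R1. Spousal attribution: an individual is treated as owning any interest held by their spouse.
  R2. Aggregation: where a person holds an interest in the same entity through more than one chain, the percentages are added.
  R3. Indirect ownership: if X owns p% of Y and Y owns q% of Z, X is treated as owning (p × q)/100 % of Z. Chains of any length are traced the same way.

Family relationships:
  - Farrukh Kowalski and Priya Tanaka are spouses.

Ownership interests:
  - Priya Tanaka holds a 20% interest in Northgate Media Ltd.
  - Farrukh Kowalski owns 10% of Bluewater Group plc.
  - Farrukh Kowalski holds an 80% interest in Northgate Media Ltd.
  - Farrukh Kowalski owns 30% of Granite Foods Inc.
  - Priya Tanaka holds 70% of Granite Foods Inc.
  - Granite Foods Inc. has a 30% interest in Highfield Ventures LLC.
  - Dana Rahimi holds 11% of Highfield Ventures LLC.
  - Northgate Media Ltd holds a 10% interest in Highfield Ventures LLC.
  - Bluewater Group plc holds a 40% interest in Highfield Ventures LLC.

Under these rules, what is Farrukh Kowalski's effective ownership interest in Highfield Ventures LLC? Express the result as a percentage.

By spousal attribution (R1), Farrukh Kowalski is treated as also owning Priya Tanaka's interest in Granite Foods Inc, giving 30% + 70% = 100%.
By spousal attribution (R1), Farrukh Kowalski is treated as also owning Priya Tanaka's interest in Northgate Media Ltd, giving 80% + 20% = 100%.
Chain via Granite Foods Inc. (R3): 100% × 30% = 30% of Highfield Ventures LLC.
Chain via Northgate Media Ltd (R3): 100% × 10% = 10% of Highfield Ventures LLC.
Chain via Bluewater Group plc (R3): 10% × 40% = 4% of Highfield Ventures LLC.
Aggregating (R2): 30% + 10% + 4% = 44%.

44%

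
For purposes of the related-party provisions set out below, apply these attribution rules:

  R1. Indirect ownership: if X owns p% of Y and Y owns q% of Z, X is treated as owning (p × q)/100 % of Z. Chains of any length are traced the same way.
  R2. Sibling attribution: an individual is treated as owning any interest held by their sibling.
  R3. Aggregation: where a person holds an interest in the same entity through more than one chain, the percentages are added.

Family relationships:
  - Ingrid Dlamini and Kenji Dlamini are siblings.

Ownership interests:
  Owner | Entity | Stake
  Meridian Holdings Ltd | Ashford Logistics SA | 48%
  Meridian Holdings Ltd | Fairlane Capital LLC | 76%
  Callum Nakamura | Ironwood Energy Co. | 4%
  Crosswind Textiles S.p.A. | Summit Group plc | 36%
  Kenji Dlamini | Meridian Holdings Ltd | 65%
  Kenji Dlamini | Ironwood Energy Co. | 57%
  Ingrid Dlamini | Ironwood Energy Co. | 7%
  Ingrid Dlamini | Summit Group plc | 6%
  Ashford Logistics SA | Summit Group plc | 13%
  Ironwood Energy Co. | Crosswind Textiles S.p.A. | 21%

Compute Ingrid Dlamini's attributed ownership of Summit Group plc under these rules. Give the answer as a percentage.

14.8944%

By sibling attribution (R2), Ingrid Dlamini is treated as also owning Kenji Dlamini's interest in Ironwood Energy Co, giving 7% + 57% = 64%.
By sibling attribution (R2), Ingrid Dlamini is treated as owning Kenji Dlamini's 65% interest in Meridian Holdings Ltd.
Chain via Ironwood Energy Co. → Crosswind Textiles S.p.A. (R1): 64% × 21% × 36% = 4.8384% of Summit Group plc.
Direct interest in Summit Group plc: 6%.
Chain via Meridian Holdings Ltd → Ashford Logistics SA (R1): 65% × 48% × 13% = 4.056% of Summit Group plc.
Aggregating (R3): 4.8384% + 6% + 4.056% = 14.8944%.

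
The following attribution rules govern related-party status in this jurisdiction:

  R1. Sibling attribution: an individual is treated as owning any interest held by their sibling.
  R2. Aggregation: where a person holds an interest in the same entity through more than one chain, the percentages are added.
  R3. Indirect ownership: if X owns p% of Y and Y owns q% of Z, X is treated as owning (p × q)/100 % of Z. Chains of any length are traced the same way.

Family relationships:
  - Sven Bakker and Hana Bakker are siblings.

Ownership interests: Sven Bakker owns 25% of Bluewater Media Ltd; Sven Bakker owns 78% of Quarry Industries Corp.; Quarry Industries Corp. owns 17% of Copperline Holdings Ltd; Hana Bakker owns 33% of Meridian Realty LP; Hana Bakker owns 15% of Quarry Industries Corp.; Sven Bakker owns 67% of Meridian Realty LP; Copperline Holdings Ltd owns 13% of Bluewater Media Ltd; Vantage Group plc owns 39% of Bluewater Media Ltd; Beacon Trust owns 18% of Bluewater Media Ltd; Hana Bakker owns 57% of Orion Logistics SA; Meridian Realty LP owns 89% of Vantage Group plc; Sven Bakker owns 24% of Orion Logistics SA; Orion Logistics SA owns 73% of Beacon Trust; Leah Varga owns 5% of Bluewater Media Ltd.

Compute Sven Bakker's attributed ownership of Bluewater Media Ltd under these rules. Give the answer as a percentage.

72.4087%

By sibling attribution (R1), Sven Bakker is treated as also owning Hana Bakker's interest in Orion Logistics SA, giving 24% + 57% = 81%.
By sibling attribution (R1), Sven Bakker is treated as also owning Hana Bakker's interest in Meridian Realty LP, giving 67% + 33% = 100%.
By sibling attribution (R1), Sven Bakker is treated as also owning Hana Bakker's interest in Quarry Industries Corp, giving 78% + 15% = 93%.
Chain via Orion Logistics SA → Beacon Trust (R3): 81% × 73% × 18% = 10.6434% of Bluewater Media Ltd.
Chain via Meridian Realty LP → Vantage Group plc (R3): 100% × 89% × 39% = 34.71% of Bluewater Media Ltd.
Chain via Quarry Industries Corp. → Copperline Holdings Ltd (R3): 93% × 17% × 13% = 2.0553% of Bluewater Media Ltd.
Direct interest in Bluewater Media Ltd: 25%.
Aggregating (R2): 10.6434% + 34.71% + 2.0553% + 25% = 72.4087%.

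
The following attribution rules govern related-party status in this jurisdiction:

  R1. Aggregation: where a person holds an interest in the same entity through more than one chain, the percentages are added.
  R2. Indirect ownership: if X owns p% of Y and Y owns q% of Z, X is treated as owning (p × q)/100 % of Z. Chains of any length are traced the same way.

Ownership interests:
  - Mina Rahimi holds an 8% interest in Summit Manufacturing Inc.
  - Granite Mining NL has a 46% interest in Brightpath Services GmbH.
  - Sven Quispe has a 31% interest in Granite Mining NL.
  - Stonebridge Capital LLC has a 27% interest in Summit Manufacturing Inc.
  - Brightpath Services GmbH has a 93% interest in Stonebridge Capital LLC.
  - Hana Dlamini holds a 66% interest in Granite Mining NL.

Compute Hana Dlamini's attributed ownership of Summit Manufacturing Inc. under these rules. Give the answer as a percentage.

7.623396%

Chain via Granite Mining NL → Brightpath Services GmbH → Stonebridge Capital LLC (R2): 66% × 46% × 93% × 27% = 7.623396% of Summit Manufacturing Inc.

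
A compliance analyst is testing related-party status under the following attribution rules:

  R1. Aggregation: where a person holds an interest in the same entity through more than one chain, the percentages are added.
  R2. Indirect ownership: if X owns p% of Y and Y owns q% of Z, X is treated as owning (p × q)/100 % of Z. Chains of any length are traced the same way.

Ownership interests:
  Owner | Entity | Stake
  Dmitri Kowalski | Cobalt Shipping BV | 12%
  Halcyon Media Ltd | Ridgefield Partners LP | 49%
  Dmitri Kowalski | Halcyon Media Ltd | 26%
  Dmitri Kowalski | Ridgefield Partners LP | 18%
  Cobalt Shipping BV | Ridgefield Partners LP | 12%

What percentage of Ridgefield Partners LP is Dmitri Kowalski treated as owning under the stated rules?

32.18%

Chain via Halcyon Media Ltd (R2): 26% × 49% = 12.74% of Ridgefield Partners LP.
Chain via Cobalt Shipping BV (R2): 12% × 12% = 1.44% of Ridgefield Partners LP.
Direct interest in Ridgefield Partners LP: 18%.
Aggregating (R1): 12.74% + 1.44% + 18% = 32.18%.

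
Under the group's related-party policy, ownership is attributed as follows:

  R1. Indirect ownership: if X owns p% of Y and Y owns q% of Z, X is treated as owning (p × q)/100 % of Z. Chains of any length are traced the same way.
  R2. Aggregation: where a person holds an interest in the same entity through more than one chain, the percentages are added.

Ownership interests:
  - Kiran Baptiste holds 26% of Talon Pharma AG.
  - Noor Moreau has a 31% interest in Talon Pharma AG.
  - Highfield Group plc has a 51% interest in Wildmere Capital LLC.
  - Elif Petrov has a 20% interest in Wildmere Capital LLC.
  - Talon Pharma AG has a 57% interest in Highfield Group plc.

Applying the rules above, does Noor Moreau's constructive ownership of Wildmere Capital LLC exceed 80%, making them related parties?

Chain via Talon Pharma AG → Highfield Group plc (R1): 31% × 57% × 51% = 9.0117% of Wildmere Capital LLC.
9.0117% does not exceed the 80% threshold, so Noor is not a related party to Wildmere Capital LLC.

No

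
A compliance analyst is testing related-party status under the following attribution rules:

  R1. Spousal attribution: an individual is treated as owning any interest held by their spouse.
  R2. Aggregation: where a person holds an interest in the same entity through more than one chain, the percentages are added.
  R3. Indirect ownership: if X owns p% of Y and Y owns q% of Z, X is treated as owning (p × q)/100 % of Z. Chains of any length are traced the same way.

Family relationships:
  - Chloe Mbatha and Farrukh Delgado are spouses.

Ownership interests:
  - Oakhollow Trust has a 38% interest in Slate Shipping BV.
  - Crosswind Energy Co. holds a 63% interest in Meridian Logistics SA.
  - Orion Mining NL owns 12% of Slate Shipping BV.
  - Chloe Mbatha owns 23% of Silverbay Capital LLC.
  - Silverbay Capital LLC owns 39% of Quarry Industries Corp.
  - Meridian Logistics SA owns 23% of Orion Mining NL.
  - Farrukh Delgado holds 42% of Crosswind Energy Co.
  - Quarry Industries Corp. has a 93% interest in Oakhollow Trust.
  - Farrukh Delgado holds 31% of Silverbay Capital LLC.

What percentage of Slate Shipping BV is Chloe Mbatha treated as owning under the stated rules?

By spousal attribution (R1), Chloe Mbatha is treated as also owning Farrukh Delgado's interest in Silverbay Capital LLC, giving 23% + 31% = 54%.
By spousal attribution (R1), Chloe Mbatha is treated as owning Farrukh Delgado's 42% interest in Crosswind Energy Co.
Chain via Silverbay Capital LLC → Quarry Industries Corp. → Oakhollow Trust (R3): 54% × 39% × 93% × 38% = 7.442604% of Slate Shipping BV.
Chain via Crosswind Energy Co. → Meridian Logistics SA → Orion Mining NL (R3): 42% × 63% × 23% × 12% = 0.730296% of Slate Shipping BV.
Aggregating (R2): 7.442604% + 0.730296% = 8.1729%.

8.1729%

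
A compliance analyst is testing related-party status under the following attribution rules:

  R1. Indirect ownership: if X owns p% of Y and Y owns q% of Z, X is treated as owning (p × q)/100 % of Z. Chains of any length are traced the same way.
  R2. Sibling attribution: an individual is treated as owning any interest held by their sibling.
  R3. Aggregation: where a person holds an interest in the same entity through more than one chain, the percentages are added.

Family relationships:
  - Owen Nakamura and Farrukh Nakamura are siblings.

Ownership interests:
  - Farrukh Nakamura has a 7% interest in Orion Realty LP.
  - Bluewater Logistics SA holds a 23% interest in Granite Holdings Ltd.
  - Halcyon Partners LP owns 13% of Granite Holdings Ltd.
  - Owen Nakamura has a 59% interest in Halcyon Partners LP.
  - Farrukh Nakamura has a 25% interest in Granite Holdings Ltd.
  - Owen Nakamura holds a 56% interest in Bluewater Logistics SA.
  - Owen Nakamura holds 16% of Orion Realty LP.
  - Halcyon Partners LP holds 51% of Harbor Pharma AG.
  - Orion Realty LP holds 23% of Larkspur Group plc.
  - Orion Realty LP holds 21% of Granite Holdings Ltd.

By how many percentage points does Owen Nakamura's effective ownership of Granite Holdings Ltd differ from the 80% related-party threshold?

By sibling attribution (R2), Owen Nakamura is treated as also owning Farrukh Nakamura's interest in Orion Realty LP, giving 16% + 7% = 23%.
By sibling attribution (R2), Owen Nakamura is treated as owning Farrukh Nakamura's 25% interest in Granite Holdings Ltd.
Chain via Halcyon Partners LP (R1): 59% × 13% = 7.67% of Granite Holdings Ltd.
Chain via Bluewater Logistics SA (R1): 56% × 23% = 12.88% of Granite Holdings Ltd.
Chain via Orion Realty LP (R1): 23% × 21% = 4.83% of Granite Holdings Ltd.
Direct interest in Granite Holdings Ltd: 25%.
Aggregating (R3): 7.67% + 12.88% + 4.83% + 25% = 50.38%.
50.38% falls short of the 80% threshold by 29.62 percentage points.

29.62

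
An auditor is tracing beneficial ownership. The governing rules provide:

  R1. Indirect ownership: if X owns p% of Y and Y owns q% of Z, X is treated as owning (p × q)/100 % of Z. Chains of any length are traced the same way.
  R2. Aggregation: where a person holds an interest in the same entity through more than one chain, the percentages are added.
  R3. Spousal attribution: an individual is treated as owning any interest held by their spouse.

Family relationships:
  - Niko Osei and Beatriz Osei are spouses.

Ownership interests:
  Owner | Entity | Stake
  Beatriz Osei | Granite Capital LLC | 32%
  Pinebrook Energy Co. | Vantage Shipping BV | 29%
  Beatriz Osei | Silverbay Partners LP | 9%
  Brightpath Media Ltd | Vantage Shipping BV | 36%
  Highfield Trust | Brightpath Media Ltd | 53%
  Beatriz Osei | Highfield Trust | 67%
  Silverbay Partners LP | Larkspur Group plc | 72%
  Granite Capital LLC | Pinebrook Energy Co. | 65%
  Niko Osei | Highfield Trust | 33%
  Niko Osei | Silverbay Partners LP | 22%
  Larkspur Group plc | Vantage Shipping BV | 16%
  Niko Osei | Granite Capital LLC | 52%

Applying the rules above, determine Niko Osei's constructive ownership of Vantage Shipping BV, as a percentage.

By spousal attribution (R3), Niko Osei is treated as also owning Beatriz Osei's interest in Granite Capital LLC, giving 52% + 32% = 84%.
By spousal attribution (R3), Niko Osei is treated as also owning Beatriz Osei's interest in Silverbay Partners LP, giving 22% + 9% = 31%.
By spousal attribution (R3), Niko Osei is treated as also owning Beatriz Osei's interest in Highfield Trust, giving 33% + 67% = 100%.
Chain via Granite Capital LLC → Pinebrook Energy Co. (R1): 84% × 65% × 29% = 15.834% of Vantage Shipping BV.
Chain via Silverbay Partners LP → Larkspur Group plc (R1): 31% × 72% × 16% = 3.5712% of Vantage Shipping BV.
Chain via Highfield Trust → Brightpath Media Ltd (R1): 100% × 53% × 36% = 19.08% of Vantage Shipping BV.
Aggregating (R2): 15.834% + 3.5712% + 19.08% = 38.4852%.

38.4852%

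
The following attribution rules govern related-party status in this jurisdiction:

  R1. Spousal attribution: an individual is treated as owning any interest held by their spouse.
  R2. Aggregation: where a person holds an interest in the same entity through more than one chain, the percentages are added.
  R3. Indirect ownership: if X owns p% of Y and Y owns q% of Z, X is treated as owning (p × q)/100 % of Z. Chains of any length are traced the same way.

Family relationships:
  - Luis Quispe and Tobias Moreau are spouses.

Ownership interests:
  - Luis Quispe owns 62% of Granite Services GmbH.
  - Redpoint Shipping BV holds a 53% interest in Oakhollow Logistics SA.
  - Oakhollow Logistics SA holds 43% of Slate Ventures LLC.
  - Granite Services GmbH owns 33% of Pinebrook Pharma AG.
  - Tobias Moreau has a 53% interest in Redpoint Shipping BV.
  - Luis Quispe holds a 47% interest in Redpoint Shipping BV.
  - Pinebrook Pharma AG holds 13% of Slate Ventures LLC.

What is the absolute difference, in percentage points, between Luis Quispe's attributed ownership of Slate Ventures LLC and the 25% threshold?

By spousal attribution (R1), Luis Quispe is treated as also owning Tobias Moreau's interest in Redpoint Shipping BV, giving 47% + 53% = 100%.
Chain via Granite Services GmbH → Pinebrook Pharma AG (R3): 62% × 33% × 13% = 2.6598% of Slate Ventures LLC.
Chain via Redpoint Shipping BV → Oakhollow Logistics SA (R3): 100% × 53% × 43% = 22.79% of Slate Ventures LLC.
Aggregating (R2): 2.6598% + 22.79% = 25.4498%.
25.4498% exceeds the 25% threshold by 0.4498 percentage points.

0.4498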